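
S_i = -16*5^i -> [-16, -80, -400, -2000, -10000]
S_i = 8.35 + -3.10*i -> [8.35, 5.25, 2.15, -0.95, -4.05]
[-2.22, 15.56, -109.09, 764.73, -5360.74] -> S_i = -2.22*(-7.01)^i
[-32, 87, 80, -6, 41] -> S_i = Random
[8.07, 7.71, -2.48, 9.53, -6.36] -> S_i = Random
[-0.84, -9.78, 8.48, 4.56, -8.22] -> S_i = Random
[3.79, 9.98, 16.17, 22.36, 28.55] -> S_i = 3.79 + 6.19*i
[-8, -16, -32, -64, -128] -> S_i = -8*2^i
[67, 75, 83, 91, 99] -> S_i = 67 + 8*i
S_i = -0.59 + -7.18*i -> [-0.59, -7.77, -14.95, -22.13, -29.31]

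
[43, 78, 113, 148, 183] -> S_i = 43 + 35*i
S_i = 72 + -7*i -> [72, 65, 58, 51, 44]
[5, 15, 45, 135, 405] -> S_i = 5*3^i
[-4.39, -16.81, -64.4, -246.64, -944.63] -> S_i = -4.39*3.83^i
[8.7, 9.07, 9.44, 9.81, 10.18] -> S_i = 8.70 + 0.37*i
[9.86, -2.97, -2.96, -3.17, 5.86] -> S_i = Random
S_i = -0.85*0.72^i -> [-0.85, -0.61, -0.44, -0.32, -0.23]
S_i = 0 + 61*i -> [0, 61, 122, 183, 244]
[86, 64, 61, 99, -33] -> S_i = Random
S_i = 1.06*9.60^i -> [1.06, 10.18, 97.69, 937.82, 9003.07]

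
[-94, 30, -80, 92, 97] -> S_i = Random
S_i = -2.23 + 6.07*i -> [-2.23, 3.84, 9.91, 15.98, 22.05]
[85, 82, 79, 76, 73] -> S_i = 85 + -3*i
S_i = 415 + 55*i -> [415, 470, 525, 580, 635]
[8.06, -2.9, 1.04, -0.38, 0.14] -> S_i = 8.06*(-0.36)^i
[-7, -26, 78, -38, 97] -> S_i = Random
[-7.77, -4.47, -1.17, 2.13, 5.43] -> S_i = -7.77 + 3.30*i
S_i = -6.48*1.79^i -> [-6.48, -11.6, -20.76, -37.16, -66.53]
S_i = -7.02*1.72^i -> [-7.02, -12.07, -20.77, -35.72, -61.44]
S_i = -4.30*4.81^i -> [-4.3, -20.68, -99.49, -478.52, -2301.7]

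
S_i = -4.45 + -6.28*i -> [-4.45, -10.73, -17.01, -23.29, -29.57]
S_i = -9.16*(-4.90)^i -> [-9.16, 44.88, -219.93, 1077.66, -5280.56]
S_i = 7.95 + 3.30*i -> [7.95, 11.25, 14.55, 17.85, 21.15]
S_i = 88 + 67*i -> [88, 155, 222, 289, 356]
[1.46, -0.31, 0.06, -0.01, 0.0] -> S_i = 1.46*(-0.21)^i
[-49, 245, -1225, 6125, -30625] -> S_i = -49*-5^i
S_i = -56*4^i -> [-56, -224, -896, -3584, -14336]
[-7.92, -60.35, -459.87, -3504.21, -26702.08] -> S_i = -7.92*7.62^i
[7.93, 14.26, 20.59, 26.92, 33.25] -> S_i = 7.93 + 6.33*i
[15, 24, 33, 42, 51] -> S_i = 15 + 9*i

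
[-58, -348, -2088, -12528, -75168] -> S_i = -58*6^i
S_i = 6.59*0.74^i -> [6.59, 4.88, 3.61, 2.67, 1.98]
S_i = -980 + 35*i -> [-980, -945, -910, -875, -840]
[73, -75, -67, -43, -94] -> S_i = Random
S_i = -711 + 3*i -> [-711, -708, -705, -702, -699]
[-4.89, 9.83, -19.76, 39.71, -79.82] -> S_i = -4.89*(-2.01)^i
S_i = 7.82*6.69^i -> [7.82, 52.32, 349.99, 2341.45, 15664.31]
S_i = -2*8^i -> [-2, -16, -128, -1024, -8192]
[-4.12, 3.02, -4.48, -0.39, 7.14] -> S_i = Random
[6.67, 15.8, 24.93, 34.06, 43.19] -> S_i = 6.67 + 9.13*i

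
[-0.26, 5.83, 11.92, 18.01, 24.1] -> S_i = -0.26 + 6.09*i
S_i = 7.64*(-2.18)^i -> [7.64, -16.66, 36.31, -79.15, 172.55]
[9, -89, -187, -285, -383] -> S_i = 9 + -98*i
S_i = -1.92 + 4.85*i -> [-1.92, 2.93, 7.78, 12.63, 17.48]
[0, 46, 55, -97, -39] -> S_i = Random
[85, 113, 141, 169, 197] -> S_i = 85 + 28*i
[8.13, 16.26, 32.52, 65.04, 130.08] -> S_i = 8.13*2.00^i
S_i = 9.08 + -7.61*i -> [9.08, 1.47, -6.14, -13.75, -21.36]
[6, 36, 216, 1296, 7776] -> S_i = 6*6^i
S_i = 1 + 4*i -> [1, 5, 9, 13, 17]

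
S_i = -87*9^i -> [-87, -783, -7047, -63423, -570807]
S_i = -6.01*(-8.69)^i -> [-6.01, 52.23, -453.85, 3943.97, -34273.11]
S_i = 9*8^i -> [9, 72, 576, 4608, 36864]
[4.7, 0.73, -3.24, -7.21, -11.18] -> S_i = 4.70 + -3.97*i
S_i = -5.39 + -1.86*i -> [-5.39, -7.25, -9.11, -10.97, -12.83]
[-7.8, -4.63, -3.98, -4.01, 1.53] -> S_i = Random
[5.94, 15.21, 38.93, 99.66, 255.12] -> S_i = 5.94*2.56^i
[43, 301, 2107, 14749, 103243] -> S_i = 43*7^i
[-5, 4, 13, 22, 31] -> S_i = -5 + 9*i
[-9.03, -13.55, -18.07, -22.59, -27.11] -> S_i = -9.03 + -4.52*i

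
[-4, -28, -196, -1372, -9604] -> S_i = -4*7^i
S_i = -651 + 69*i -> [-651, -582, -513, -444, -375]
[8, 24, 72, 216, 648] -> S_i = 8*3^i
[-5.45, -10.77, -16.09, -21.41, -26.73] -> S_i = -5.45 + -5.32*i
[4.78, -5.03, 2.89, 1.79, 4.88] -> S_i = Random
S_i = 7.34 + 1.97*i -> [7.34, 9.31, 11.28, 13.25, 15.22]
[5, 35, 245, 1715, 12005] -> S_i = 5*7^i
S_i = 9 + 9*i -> [9, 18, 27, 36, 45]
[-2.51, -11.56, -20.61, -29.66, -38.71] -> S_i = -2.51 + -9.05*i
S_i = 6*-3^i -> [6, -18, 54, -162, 486]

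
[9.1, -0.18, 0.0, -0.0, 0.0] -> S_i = 9.10*(-0.02)^i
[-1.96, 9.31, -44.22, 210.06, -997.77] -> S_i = -1.96*(-4.75)^i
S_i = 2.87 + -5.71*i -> [2.87, -2.84, -8.55, -14.26, -19.97]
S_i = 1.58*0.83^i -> [1.58, 1.31, 1.09, 0.9, 0.75]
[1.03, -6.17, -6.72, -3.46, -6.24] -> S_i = Random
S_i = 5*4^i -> [5, 20, 80, 320, 1280]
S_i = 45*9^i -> [45, 405, 3645, 32805, 295245]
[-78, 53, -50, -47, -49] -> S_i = Random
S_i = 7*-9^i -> [7, -63, 567, -5103, 45927]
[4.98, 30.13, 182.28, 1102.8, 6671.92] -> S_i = 4.98*6.05^i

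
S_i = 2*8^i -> [2, 16, 128, 1024, 8192]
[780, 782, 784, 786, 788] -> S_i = 780 + 2*i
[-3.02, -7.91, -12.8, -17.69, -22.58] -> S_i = -3.02 + -4.89*i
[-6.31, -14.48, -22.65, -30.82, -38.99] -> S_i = -6.31 + -8.17*i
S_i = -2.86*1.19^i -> [-2.86, -3.4, -4.05, -4.82, -5.74]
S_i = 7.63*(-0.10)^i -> [7.63, -0.76, 0.08, -0.01, 0.0]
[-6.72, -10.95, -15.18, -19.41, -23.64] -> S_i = -6.72 + -4.23*i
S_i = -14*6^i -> [-14, -84, -504, -3024, -18144]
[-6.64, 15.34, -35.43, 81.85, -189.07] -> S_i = -6.64*(-2.31)^i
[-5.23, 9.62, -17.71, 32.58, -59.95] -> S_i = -5.23*(-1.84)^i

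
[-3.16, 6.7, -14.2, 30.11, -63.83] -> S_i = -3.16*(-2.12)^i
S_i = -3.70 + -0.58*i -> [-3.7, -4.28, -4.86, -5.44, -6.02]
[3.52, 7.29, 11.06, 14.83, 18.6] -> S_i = 3.52 + 3.77*i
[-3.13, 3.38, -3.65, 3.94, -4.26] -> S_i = -3.13*(-1.08)^i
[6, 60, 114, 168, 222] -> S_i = 6 + 54*i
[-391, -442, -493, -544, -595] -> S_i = -391 + -51*i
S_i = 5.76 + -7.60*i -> [5.76, -1.84, -9.44, -17.04, -24.64]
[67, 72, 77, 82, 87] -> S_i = 67 + 5*i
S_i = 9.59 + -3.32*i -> [9.59, 6.27, 2.95, -0.37, -3.69]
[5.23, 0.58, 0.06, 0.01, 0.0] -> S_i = 5.23*0.11^i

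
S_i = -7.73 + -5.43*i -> [-7.73, -13.16, -18.59, -24.02, -29.45]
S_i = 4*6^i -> [4, 24, 144, 864, 5184]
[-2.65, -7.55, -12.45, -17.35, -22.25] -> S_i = -2.65 + -4.90*i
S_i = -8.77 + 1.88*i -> [-8.77, -6.89, -5.01, -3.13, -1.25]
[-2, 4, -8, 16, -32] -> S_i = -2*-2^i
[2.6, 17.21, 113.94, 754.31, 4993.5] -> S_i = 2.60*6.62^i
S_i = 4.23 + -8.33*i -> [4.23, -4.1, -12.43, -20.76, -29.09]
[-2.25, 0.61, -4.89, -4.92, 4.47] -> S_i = Random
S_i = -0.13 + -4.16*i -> [-0.13, -4.29, -8.45, -12.61, -16.77]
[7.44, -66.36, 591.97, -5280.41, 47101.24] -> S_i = 7.44*(-8.92)^i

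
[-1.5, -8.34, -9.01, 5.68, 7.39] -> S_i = Random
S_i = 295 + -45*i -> [295, 250, 205, 160, 115]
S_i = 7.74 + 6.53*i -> [7.74, 14.27, 20.8, 27.33, 33.86]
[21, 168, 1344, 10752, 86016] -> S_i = 21*8^i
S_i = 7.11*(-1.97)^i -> [7.11, -14.01, 27.59, -54.36, 107.09]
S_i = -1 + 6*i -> [-1, 5, 11, 17, 23]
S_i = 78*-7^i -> [78, -546, 3822, -26754, 187278]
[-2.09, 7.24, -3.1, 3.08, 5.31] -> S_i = Random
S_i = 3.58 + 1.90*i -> [3.58, 5.48, 7.38, 9.28, 11.18]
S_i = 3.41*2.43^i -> [3.41, 8.29, 20.14, 48.93, 118.9]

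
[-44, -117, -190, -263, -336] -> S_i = -44 + -73*i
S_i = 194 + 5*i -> [194, 199, 204, 209, 214]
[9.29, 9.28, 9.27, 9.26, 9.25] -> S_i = 9.29 + -0.01*i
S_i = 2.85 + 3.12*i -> [2.85, 5.97, 9.09, 12.21, 15.33]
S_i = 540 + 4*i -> [540, 544, 548, 552, 556]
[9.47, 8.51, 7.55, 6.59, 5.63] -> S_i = 9.47 + -0.96*i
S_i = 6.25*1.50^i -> [6.25, 9.38, 14.06, 21.09, 31.64]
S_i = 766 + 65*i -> [766, 831, 896, 961, 1026]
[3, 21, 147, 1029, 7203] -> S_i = 3*7^i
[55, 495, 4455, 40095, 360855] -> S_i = 55*9^i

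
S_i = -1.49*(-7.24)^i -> [-1.49, 10.79, -78.1, 565.46, -4093.93]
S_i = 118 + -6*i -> [118, 112, 106, 100, 94]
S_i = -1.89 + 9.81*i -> [-1.89, 7.92, 17.73, 27.54, 37.35]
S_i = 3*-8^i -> [3, -24, 192, -1536, 12288]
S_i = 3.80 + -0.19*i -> [3.8, 3.61, 3.42, 3.23, 3.04]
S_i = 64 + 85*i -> [64, 149, 234, 319, 404]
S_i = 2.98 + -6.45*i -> [2.98, -3.47, -9.92, -16.37, -22.82]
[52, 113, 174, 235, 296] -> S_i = 52 + 61*i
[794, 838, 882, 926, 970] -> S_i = 794 + 44*i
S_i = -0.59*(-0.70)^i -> [-0.59, 0.41, -0.29, 0.2, -0.14]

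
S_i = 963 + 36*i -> [963, 999, 1035, 1071, 1107]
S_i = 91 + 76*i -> [91, 167, 243, 319, 395]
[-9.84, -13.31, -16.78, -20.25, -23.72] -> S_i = -9.84 + -3.47*i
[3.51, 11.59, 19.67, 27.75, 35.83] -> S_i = 3.51 + 8.08*i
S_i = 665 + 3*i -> [665, 668, 671, 674, 677]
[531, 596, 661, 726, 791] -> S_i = 531 + 65*i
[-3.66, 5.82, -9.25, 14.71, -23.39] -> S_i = -3.66*(-1.59)^i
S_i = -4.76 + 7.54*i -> [-4.76, 2.78, 10.32, 17.86, 25.4]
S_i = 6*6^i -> [6, 36, 216, 1296, 7776]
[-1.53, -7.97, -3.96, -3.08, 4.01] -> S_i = Random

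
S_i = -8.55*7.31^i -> [-8.55, -62.5, -456.88, -3339.78, -24413.81]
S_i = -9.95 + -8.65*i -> [-9.95, -18.6, -27.25, -35.9, -44.55]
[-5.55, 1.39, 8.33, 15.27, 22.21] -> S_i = -5.55 + 6.94*i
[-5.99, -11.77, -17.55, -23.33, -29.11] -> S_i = -5.99 + -5.78*i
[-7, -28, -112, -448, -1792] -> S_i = -7*4^i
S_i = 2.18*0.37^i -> [2.18, 0.81, 0.3, 0.11, 0.04]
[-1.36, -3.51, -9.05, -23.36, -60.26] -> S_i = -1.36*2.58^i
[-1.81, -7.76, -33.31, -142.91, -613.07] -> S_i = -1.81*4.29^i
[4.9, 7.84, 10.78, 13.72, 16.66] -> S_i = 4.90 + 2.94*i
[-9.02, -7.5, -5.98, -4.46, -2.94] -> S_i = -9.02 + 1.52*i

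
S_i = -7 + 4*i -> [-7, -3, 1, 5, 9]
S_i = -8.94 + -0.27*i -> [-8.94, -9.21, -9.48, -9.75, -10.02]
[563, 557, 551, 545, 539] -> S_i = 563 + -6*i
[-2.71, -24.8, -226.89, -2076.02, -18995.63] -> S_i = -2.71*9.15^i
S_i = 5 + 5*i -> [5, 10, 15, 20, 25]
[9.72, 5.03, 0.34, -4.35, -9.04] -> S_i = 9.72 + -4.69*i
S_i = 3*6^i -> [3, 18, 108, 648, 3888]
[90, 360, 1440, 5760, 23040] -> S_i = 90*4^i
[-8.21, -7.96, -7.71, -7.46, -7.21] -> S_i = -8.21 + 0.25*i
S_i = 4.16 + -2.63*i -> [4.16, 1.53, -1.1, -3.73, -6.36]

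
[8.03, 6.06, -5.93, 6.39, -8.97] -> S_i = Random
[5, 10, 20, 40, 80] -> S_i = 5*2^i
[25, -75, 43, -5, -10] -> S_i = Random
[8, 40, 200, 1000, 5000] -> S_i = 8*5^i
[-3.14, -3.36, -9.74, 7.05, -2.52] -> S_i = Random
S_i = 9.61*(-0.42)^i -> [9.61, -4.04, 1.7, -0.71, 0.3]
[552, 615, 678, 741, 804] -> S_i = 552 + 63*i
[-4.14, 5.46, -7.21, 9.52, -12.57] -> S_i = -4.14*(-1.32)^i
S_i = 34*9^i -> [34, 306, 2754, 24786, 223074]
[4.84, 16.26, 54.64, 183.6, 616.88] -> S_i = 4.84*3.36^i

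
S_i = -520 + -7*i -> [-520, -527, -534, -541, -548]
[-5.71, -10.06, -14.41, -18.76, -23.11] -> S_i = -5.71 + -4.35*i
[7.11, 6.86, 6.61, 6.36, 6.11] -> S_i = 7.11 + -0.25*i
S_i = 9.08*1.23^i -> [9.08, 11.17, 13.74, 16.9, 20.78]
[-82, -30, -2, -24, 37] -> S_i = Random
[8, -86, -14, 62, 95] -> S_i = Random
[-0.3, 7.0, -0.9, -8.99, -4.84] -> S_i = Random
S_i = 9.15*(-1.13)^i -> [9.15, -10.34, 11.68, -13.2, 14.92]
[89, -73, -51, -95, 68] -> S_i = Random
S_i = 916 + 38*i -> [916, 954, 992, 1030, 1068]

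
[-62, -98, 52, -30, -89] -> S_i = Random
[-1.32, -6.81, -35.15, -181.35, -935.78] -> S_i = -1.32*5.16^i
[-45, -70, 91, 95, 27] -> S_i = Random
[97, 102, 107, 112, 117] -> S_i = 97 + 5*i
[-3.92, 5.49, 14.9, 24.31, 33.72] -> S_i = -3.92 + 9.41*i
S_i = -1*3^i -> [-1, -3, -9, -27, -81]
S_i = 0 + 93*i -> [0, 93, 186, 279, 372]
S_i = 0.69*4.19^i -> [0.69, 2.89, 12.11, 50.76, 212.67]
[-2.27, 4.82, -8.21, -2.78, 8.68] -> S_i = Random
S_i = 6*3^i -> [6, 18, 54, 162, 486]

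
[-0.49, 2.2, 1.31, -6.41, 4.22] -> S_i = Random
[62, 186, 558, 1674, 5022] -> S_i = 62*3^i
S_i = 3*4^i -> [3, 12, 48, 192, 768]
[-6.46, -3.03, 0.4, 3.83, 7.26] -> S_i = -6.46 + 3.43*i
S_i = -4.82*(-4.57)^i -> [-4.82, 22.03, -100.67, 460.04, -2102.38]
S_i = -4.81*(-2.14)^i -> [-4.81, 10.29, -22.03, 47.14, -100.88]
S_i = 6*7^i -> [6, 42, 294, 2058, 14406]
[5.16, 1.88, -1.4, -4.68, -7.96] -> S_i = 5.16 + -3.28*i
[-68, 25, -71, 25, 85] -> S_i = Random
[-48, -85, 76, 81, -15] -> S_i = Random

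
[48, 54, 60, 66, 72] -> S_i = 48 + 6*i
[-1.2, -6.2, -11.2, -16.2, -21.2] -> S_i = -1.20 + -5.00*i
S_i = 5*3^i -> [5, 15, 45, 135, 405]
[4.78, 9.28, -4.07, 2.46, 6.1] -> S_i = Random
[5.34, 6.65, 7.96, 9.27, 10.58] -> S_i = 5.34 + 1.31*i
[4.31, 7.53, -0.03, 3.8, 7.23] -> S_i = Random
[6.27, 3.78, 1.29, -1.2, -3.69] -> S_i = 6.27 + -2.49*i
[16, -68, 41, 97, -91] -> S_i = Random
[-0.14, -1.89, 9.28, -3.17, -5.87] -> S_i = Random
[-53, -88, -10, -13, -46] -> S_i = Random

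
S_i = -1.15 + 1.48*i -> [-1.15, 0.33, 1.81, 3.29, 4.77]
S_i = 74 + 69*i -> [74, 143, 212, 281, 350]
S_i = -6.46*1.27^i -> [-6.46, -8.2, -10.42, -13.23, -16.81]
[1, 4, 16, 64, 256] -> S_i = 1*4^i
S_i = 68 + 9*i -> [68, 77, 86, 95, 104]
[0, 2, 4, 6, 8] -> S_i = 0 + 2*i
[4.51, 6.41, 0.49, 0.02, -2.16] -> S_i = Random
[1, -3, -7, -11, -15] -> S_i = 1 + -4*i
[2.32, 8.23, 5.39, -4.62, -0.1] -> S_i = Random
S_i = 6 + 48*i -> [6, 54, 102, 150, 198]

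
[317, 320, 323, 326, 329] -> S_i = 317 + 3*i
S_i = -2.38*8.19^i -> [-2.38, -19.49, -159.64, -1307.46, -10708.1]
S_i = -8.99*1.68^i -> [-8.99, -15.1, -25.37, -42.63, -71.61]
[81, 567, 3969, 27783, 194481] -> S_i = 81*7^i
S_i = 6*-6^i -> [6, -36, 216, -1296, 7776]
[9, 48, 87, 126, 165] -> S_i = 9 + 39*i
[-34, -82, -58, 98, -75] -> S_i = Random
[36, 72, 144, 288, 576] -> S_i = 36*2^i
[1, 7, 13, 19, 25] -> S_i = 1 + 6*i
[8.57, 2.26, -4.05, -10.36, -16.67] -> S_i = 8.57 + -6.31*i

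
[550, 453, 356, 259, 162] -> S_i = 550 + -97*i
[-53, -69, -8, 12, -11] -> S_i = Random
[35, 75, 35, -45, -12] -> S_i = Random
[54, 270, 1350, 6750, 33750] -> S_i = 54*5^i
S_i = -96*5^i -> [-96, -480, -2400, -12000, -60000]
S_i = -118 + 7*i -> [-118, -111, -104, -97, -90]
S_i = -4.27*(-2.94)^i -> [-4.27, 12.55, -36.91, 108.51, -319.02]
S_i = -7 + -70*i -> [-7, -77, -147, -217, -287]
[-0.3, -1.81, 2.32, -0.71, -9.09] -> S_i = Random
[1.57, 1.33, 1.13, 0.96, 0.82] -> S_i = 1.57*0.85^i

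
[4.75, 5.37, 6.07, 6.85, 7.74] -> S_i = 4.75*1.13^i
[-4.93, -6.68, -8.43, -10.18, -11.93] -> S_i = -4.93 + -1.75*i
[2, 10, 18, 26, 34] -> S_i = 2 + 8*i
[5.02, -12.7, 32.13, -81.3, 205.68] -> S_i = 5.02*(-2.53)^i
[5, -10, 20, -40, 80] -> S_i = 5*-2^i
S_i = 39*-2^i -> [39, -78, 156, -312, 624]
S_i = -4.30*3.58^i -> [-4.3, -15.39, -55.11, -197.3, -706.32]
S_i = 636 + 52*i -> [636, 688, 740, 792, 844]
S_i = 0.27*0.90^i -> [0.27, 0.24, 0.22, 0.2, 0.18]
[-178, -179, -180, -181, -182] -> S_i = -178 + -1*i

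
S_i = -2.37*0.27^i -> [-2.37, -0.64, -0.17, -0.05, -0.01]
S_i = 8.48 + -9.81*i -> [8.48, -1.33, -11.14, -20.95, -30.76]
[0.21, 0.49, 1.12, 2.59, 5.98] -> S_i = 0.21*2.31^i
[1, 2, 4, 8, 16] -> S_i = 1*2^i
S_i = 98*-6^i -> [98, -588, 3528, -21168, 127008]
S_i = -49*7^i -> [-49, -343, -2401, -16807, -117649]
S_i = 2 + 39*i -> [2, 41, 80, 119, 158]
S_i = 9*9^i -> [9, 81, 729, 6561, 59049]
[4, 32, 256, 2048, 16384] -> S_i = 4*8^i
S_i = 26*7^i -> [26, 182, 1274, 8918, 62426]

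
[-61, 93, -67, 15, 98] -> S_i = Random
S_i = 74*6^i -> [74, 444, 2664, 15984, 95904]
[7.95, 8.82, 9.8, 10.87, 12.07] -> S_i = 7.95*1.11^i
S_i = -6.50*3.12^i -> [-6.5, -20.28, -63.27, -197.41, -615.93]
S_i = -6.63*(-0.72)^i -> [-6.63, 4.77, -3.44, 2.47, -1.78]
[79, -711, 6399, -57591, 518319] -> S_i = 79*-9^i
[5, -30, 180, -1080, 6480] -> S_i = 5*-6^i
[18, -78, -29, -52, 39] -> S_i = Random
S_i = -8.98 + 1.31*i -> [-8.98, -7.67, -6.36, -5.05, -3.74]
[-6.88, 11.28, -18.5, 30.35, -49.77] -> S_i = -6.88*(-1.64)^i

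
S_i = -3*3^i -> [-3, -9, -27, -81, -243]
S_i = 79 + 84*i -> [79, 163, 247, 331, 415]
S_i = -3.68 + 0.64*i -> [-3.68, -3.04, -2.4, -1.76, -1.12]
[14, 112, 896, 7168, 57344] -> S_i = 14*8^i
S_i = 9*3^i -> [9, 27, 81, 243, 729]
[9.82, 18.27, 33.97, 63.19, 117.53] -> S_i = 9.82*1.86^i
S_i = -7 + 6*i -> [-7, -1, 5, 11, 17]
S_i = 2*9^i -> [2, 18, 162, 1458, 13122]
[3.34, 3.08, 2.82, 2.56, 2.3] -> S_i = 3.34 + -0.26*i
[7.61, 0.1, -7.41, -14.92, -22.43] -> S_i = 7.61 + -7.51*i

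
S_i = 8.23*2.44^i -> [8.23, 20.08, 49.0, 119.56, 291.72]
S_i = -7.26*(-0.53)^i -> [-7.26, 3.85, -2.04, 1.08, -0.57]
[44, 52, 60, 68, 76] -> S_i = 44 + 8*i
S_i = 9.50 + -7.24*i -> [9.5, 2.26, -4.98, -12.22, -19.46]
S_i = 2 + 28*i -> [2, 30, 58, 86, 114]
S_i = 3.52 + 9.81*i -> [3.52, 13.33, 23.14, 32.95, 42.76]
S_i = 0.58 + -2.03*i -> [0.58, -1.45, -3.48, -5.51, -7.54]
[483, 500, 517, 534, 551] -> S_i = 483 + 17*i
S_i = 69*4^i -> [69, 276, 1104, 4416, 17664]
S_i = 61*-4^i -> [61, -244, 976, -3904, 15616]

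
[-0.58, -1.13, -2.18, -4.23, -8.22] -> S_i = -0.58*1.94^i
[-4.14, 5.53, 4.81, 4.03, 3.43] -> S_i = Random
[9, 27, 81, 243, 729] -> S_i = 9*3^i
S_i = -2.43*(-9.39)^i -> [-2.43, 22.82, -214.26, 2011.88, -18891.6]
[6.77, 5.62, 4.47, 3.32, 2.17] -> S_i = 6.77 + -1.15*i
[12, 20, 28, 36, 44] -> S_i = 12 + 8*i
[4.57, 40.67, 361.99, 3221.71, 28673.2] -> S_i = 4.57*8.90^i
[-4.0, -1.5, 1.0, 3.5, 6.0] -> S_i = -4.00 + 2.50*i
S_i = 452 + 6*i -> [452, 458, 464, 470, 476]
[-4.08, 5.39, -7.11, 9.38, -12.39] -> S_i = -4.08*(-1.32)^i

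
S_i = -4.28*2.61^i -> [-4.28, -11.17, -29.16, -76.1, -198.61]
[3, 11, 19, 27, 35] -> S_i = 3 + 8*i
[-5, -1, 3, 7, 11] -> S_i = -5 + 4*i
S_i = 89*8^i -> [89, 712, 5696, 45568, 364544]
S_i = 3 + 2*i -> [3, 5, 7, 9, 11]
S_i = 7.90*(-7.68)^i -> [7.9, -60.67, 465.96, -3578.58, 27483.5]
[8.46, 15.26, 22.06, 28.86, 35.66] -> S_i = 8.46 + 6.80*i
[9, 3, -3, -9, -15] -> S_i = 9 + -6*i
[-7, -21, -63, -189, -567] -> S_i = -7*3^i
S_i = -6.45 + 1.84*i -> [-6.45, -4.61, -2.77, -0.93, 0.91]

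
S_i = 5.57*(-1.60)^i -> [5.57, -8.91, 14.26, -22.81, 36.5]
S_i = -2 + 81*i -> [-2, 79, 160, 241, 322]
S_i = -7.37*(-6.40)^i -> [-7.37, 47.17, -301.88, 1932.0, -12364.81]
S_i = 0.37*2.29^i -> [0.37, 0.85, 1.94, 4.44, 10.18]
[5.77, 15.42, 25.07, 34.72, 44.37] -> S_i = 5.77 + 9.65*i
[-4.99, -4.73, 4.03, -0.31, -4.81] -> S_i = Random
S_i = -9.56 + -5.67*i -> [-9.56, -15.23, -20.9, -26.57, -32.24]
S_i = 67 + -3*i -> [67, 64, 61, 58, 55]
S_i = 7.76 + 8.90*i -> [7.76, 16.66, 25.56, 34.46, 43.36]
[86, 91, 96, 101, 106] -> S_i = 86 + 5*i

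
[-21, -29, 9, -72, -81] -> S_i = Random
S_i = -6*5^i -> [-6, -30, -150, -750, -3750]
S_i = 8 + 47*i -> [8, 55, 102, 149, 196]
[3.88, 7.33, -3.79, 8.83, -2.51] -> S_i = Random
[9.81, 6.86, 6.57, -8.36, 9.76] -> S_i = Random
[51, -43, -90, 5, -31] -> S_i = Random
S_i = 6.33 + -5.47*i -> [6.33, 0.86, -4.61, -10.08, -15.55]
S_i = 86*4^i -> [86, 344, 1376, 5504, 22016]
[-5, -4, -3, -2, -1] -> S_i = -5 + 1*i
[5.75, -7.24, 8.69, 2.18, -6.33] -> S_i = Random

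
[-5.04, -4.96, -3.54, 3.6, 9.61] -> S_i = Random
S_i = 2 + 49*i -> [2, 51, 100, 149, 198]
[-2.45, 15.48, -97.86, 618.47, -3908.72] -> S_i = -2.45*(-6.32)^i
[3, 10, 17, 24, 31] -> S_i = 3 + 7*i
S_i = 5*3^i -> [5, 15, 45, 135, 405]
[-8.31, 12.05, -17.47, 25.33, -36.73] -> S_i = -8.31*(-1.45)^i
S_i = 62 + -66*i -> [62, -4, -70, -136, -202]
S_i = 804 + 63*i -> [804, 867, 930, 993, 1056]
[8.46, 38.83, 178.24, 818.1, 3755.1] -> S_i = 8.46*4.59^i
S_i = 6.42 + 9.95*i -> [6.42, 16.37, 26.32, 36.27, 46.22]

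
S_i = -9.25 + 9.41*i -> [-9.25, 0.16, 9.57, 18.98, 28.39]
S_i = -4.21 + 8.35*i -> [-4.21, 4.14, 12.49, 20.84, 29.19]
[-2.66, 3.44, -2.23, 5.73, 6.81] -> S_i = Random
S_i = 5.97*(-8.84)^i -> [5.97, -52.77, 466.53, -4124.12, 36457.21]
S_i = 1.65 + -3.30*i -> [1.65, -1.65, -4.95, -8.25, -11.55]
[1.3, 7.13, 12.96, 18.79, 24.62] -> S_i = 1.30 + 5.83*i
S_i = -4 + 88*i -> [-4, 84, 172, 260, 348]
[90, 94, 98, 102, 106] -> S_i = 90 + 4*i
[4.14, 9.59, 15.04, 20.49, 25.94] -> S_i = 4.14 + 5.45*i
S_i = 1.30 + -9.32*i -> [1.3, -8.02, -17.34, -26.66, -35.98]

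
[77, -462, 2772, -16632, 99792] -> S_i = 77*-6^i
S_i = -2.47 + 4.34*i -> [-2.47, 1.87, 6.21, 10.55, 14.89]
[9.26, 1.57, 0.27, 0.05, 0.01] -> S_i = 9.26*0.17^i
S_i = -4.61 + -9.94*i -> [-4.61, -14.55, -24.49, -34.43, -44.37]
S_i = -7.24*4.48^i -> [-7.24, -32.44, -145.31, -650.99, -2916.42]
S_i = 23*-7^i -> [23, -161, 1127, -7889, 55223]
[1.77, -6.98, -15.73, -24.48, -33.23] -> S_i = 1.77 + -8.75*i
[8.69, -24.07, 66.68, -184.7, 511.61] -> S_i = 8.69*(-2.77)^i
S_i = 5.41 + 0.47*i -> [5.41, 5.88, 6.35, 6.82, 7.29]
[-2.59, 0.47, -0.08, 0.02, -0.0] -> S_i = -2.59*(-0.18)^i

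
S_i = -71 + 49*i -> [-71, -22, 27, 76, 125]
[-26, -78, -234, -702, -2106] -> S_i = -26*3^i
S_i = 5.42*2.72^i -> [5.42, 14.74, 40.1, 109.07, 296.67]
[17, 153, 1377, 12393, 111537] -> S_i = 17*9^i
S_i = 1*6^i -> [1, 6, 36, 216, 1296]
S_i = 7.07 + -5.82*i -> [7.07, 1.25, -4.57, -10.39, -16.21]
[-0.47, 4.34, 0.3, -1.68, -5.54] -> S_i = Random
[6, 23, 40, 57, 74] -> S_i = 6 + 17*i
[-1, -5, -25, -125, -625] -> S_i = -1*5^i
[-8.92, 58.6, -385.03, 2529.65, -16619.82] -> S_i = -8.92*(-6.57)^i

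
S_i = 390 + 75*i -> [390, 465, 540, 615, 690]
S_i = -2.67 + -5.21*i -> [-2.67, -7.88, -13.09, -18.3, -23.51]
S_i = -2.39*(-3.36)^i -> [-2.39, 8.03, -26.98, 90.66, -304.62]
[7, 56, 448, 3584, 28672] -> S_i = 7*8^i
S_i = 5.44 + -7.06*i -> [5.44, -1.62, -8.68, -15.74, -22.8]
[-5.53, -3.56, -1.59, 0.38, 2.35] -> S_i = -5.53 + 1.97*i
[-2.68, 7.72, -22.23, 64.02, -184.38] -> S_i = -2.68*(-2.88)^i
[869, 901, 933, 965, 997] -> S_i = 869 + 32*i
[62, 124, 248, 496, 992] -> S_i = 62*2^i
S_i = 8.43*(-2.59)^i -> [8.43, -21.83, 56.55, -146.46, 379.34]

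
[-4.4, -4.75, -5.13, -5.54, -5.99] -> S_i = -4.40*1.08^i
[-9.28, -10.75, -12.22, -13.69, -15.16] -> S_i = -9.28 + -1.47*i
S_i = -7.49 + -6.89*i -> [-7.49, -14.38, -21.27, -28.16, -35.05]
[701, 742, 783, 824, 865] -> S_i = 701 + 41*i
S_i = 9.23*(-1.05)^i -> [9.23, -9.69, 10.18, -10.68, 11.22]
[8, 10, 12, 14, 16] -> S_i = 8 + 2*i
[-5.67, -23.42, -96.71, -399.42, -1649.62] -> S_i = -5.67*4.13^i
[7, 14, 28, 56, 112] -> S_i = 7*2^i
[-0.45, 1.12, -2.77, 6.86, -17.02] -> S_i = -0.45*(-2.48)^i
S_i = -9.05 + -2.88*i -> [-9.05, -11.93, -14.81, -17.69, -20.57]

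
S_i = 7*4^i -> [7, 28, 112, 448, 1792]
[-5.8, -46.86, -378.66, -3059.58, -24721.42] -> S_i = -5.80*8.08^i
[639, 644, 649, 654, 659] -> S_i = 639 + 5*i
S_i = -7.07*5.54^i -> [-7.07, -39.17, -216.99, -1202.12, -6659.76]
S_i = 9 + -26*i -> [9, -17, -43, -69, -95]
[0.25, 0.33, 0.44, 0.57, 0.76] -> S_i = 0.25*1.32^i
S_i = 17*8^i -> [17, 136, 1088, 8704, 69632]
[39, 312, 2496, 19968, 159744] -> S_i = 39*8^i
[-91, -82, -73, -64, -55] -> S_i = -91 + 9*i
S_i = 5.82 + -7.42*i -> [5.82, -1.6, -9.02, -16.44, -23.86]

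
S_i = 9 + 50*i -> [9, 59, 109, 159, 209]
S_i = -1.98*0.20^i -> [-1.98, -0.4, -0.08, -0.02, -0.0]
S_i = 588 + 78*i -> [588, 666, 744, 822, 900]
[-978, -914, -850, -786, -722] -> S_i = -978 + 64*i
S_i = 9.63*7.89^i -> [9.63, 75.98, 599.49, 4729.96, 37319.37]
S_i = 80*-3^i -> [80, -240, 720, -2160, 6480]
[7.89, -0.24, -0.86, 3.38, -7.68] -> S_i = Random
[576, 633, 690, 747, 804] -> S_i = 576 + 57*i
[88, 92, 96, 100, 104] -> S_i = 88 + 4*i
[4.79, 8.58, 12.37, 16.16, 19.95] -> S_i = 4.79 + 3.79*i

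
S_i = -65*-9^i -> [-65, 585, -5265, 47385, -426465]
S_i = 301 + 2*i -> [301, 303, 305, 307, 309]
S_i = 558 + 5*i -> [558, 563, 568, 573, 578]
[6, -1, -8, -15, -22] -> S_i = 6 + -7*i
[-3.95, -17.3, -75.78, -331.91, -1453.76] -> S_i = -3.95*4.38^i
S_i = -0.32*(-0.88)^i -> [-0.32, 0.28, -0.25, 0.22, -0.19]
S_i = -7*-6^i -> [-7, 42, -252, 1512, -9072]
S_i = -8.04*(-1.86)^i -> [-8.04, 14.95, -27.82, 51.74, -96.23]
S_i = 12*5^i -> [12, 60, 300, 1500, 7500]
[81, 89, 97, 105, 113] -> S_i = 81 + 8*i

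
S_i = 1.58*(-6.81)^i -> [1.58, -10.76, 73.27, -499.0, 3398.17]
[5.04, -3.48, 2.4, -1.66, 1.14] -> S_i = 5.04*(-0.69)^i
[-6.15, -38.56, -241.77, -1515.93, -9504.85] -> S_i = -6.15*6.27^i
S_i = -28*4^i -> [-28, -112, -448, -1792, -7168]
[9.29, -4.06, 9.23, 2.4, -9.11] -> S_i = Random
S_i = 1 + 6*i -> [1, 7, 13, 19, 25]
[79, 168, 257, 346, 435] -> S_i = 79 + 89*i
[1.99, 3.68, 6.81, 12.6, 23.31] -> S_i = 1.99*1.85^i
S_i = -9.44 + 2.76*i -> [-9.44, -6.68, -3.92, -1.16, 1.6]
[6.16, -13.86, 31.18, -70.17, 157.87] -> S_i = 6.16*(-2.25)^i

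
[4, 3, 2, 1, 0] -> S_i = 4 + -1*i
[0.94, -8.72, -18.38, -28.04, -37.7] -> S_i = 0.94 + -9.66*i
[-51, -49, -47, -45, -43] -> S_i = -51 + 2*i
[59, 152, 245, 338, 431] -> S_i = 59 + 93*i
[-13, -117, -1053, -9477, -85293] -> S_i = -13*9^i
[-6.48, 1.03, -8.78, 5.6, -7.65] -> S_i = Random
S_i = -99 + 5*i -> [-99, -94, -89, -84, -79]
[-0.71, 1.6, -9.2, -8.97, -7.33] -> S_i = Random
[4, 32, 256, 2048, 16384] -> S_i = 4*8^i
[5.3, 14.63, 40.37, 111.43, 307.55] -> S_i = 5.30*2.76^i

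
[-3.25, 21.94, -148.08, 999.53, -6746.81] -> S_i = -3.25*(-6.75)^i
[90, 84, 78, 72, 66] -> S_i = 90 + -6*i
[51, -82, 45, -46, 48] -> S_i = Random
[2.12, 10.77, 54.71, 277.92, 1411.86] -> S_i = 2.12*5.08^i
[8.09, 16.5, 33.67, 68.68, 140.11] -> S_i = 8.09*2.04^i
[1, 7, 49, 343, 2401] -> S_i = 1*7^i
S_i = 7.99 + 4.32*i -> [7.99, 12.31, 16.63, 20.95, 25.27]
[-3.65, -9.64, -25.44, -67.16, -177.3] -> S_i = -3.65*2.64^i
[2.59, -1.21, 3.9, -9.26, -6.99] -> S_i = Random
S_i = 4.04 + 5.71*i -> [4.04, 9.75, 15.46, 21.17, 26.88]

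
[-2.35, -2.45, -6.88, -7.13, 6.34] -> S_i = Random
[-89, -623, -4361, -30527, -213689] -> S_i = -89*7^i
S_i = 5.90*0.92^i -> [5.9, 5.43, 4.99, 4.59, 4.23]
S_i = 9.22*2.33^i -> [9.22, 21.48, 50.05, 116.63, 271.74]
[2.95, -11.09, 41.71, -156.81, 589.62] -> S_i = 2.95*(-3.76)^i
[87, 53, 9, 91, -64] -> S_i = Random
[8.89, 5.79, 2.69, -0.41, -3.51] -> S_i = 8.89 + -3.10*i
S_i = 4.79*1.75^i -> [4.79, 8.38, 14.67, 25.67, 44.92]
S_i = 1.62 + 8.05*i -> [1.62, 9.67, 17.72, 25.77, 33.82]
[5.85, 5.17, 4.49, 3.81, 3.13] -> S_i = 5.85 + -0.68*i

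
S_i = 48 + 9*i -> [48, 57, 66, 75, 84]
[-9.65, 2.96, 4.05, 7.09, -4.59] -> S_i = Random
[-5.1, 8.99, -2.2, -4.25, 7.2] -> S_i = Random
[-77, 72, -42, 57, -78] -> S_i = Random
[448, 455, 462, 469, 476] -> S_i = 448 + 7*i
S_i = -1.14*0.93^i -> [-1.14, -1.06, -0.99, -0.92, -0.85]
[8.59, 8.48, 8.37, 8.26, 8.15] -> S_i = 8.59 + -0.11*i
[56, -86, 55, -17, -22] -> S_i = Random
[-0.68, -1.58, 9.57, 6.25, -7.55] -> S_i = Random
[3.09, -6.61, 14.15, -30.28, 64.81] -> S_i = 3.09*(-2.14)^i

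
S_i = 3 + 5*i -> [3, 8, 13, 18, 23]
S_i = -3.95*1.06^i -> [-3.95, -4.19, -4.44, -4.7, -4.99]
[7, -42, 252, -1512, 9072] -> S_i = 7*-6^i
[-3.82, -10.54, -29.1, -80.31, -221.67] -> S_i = -3.82*2.76^i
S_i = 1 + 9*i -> [1, 10, 19, 28, 37]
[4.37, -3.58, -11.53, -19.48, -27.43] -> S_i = 4.37 + -7.95*i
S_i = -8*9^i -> [-8, -72, -648, -5832, -52488]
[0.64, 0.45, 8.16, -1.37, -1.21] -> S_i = Random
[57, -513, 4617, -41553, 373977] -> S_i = 57*-9^i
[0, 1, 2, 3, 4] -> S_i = 0 + 1*i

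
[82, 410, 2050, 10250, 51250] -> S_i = 82*5^i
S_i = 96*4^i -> [96, 384, 1536, 6144, 24576]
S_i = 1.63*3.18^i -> [1.63, 5.18, 16.48, 52.42, 166.68]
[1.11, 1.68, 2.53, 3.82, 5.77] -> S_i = 1.11*1.51^i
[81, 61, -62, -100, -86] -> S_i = Random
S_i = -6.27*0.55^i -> [-6.27, -3.45, -1.9, -1.04, -0.57]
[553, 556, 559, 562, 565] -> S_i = 553 + 3*i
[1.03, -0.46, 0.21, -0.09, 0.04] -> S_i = 1.03*(-0.45)^i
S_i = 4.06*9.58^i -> [4.06, 38.89, 372.61, 3569.62, 34197.0]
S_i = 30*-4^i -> [30, -120, 480, -1920, 7680]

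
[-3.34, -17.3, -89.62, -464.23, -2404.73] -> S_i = -3.34*5.18^i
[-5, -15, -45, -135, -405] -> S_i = -5*3^i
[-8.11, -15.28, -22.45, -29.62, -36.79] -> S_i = -8.11 + -7.17*i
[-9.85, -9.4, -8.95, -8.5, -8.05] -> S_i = -9.85 + 0.45*i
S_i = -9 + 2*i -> [-9, -7, -5, -3, -1]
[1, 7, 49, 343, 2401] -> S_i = 1*7^i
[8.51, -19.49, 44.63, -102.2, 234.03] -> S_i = 8.51*(-2.29)^i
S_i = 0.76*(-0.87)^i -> [0.76, -0.66, 0.58, -0.5, 0.44]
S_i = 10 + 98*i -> [10, 108, 206, 304, 402]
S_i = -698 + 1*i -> [-698, -697, -696, -695, -694]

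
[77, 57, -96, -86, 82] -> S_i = Random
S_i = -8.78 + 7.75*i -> [-8.78, -1.03, 6.72, 14.47, 22.22]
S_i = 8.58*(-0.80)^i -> [8.58, -6.86, 5.49, -4.39, 3.51]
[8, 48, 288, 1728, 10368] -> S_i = 8*6^i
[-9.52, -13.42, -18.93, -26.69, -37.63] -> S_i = -9.52*1.41^i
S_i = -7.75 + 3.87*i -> [-7.75, -3.88, -0.01, 3.86, 7.73]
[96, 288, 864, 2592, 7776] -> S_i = 96*3^i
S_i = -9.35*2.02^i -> [-9.35, -18.89, -38.15, -77.07, -155.67]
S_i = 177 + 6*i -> [177, 183, 189, 195, 201]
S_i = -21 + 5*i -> [-21, -16, -11, -6, -1]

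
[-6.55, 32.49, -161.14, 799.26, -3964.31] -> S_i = -6.55*(-4.96)^i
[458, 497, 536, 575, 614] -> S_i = 458 + 39*i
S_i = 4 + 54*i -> [4, 58, 112, 166, 220]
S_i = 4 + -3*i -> [4, 1, -2, -5, -8]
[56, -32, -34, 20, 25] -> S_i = Random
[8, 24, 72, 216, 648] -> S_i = 8*3^i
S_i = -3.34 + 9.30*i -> [-3.34, 5.96, 15.26, 24.56, 33.86]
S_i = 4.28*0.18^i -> [4.28, 0.77, 0.14, 0.02, 0.0]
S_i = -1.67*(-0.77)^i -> [-1.67, 1.29, -0.99, 0.76, -0.59]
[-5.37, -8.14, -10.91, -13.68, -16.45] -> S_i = -5.37 + -2.77*i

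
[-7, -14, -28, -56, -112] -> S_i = -7*2^i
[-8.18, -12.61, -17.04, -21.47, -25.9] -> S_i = -8.18 + -4.43*i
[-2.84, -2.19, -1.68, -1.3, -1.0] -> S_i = -2.84*0.77^i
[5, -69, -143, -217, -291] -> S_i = 5 + -74*i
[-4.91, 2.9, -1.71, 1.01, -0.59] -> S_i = -4.91*(-0.59)^i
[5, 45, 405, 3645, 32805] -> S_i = 5*9^i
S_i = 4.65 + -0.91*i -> [4.65, 3.74, 2.83, 1.92, 1.01]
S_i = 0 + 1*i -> [0, 1, 2, 3, 4]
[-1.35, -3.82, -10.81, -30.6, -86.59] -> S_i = -1.35*2.83^i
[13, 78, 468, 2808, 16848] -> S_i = 13*6^i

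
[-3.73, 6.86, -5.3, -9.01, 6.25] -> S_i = Random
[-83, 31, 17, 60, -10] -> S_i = Random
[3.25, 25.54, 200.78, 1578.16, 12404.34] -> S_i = 3.25*7.86^i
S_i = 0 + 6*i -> [0, 6, 12, 18, 24]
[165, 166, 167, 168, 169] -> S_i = 165 + 1*i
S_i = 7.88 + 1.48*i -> [7.88, 9.36, 10.84, 12.32, 13.8]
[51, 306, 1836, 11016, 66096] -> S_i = 51*6^i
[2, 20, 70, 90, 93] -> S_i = Random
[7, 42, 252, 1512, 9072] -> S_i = 7*6^i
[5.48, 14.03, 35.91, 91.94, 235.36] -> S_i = 5.48*2.56^i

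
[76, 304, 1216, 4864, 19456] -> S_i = 76*4^i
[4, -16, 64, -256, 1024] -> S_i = 4*-4^i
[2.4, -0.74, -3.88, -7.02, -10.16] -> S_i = 2.40 + -3.14*i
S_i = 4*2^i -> [4, 8, 16, 32, 64]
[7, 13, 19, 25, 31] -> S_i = 7 + 6*i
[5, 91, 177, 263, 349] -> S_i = 5 + 86*i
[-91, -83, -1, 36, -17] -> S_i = Random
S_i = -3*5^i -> [-3, -15, -75, -375, -1875]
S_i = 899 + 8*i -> [899, 907, 915, 923, 931]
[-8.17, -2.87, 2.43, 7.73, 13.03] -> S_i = -8.17 + 5.30*i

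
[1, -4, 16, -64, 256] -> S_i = 1*-4^i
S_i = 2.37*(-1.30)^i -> [2.37, -3.08, 4.01, -5.21, 6.77]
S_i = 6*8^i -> [6, 48, 384, 3072, 24576]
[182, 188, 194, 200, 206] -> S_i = 182 + 6*i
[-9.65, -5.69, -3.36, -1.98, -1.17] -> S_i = -9.65*0.59^i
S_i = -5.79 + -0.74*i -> [-5.79, -6.53, -7.27, -8.01, -8.75]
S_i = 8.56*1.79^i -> [8.56, 15.32, 27.43, 49.09, 87.88]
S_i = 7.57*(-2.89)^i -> [7.57, -21.88, 63.23, -182.72, 528.06]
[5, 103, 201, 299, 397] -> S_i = 5 + 98*i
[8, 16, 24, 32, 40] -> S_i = 8 + 8*i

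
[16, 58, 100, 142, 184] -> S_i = 16 + 42*i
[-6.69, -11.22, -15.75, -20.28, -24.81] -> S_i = -6.69 + -4.53*i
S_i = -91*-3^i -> [-91, 273, -819, 2457, -7371]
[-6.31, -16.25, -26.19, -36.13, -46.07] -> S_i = -6.31 + -9.94*i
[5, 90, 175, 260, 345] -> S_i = 5 + 85*i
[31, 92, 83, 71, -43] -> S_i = Random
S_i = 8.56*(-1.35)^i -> [8.56, -11.56, 15.6, -21.06, 28.43]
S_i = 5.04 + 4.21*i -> [5.04, 9.25, 13.46, 17.67, 21.88]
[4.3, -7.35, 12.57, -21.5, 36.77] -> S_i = 4.30*(-1.71)^i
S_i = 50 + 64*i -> [50, 114, 178, 242, 306]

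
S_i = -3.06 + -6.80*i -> [-3.06, -9.86, -16.66, -23.46, -30.26]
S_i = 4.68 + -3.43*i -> [4.68, 1.25, -2.18, -5.61, -9.04]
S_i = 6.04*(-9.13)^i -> [6.04, -55.15, 503.48, -4596.73, 41968.17]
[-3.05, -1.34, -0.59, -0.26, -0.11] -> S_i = -3.05*0.44^i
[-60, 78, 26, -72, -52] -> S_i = Random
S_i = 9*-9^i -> [9, -81, 729, -6561, 59049]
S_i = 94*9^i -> [94, 846, 7614, 68526, 616734]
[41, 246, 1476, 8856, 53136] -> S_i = 41*6^i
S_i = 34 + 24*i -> [34, 58, 82, 106, 130]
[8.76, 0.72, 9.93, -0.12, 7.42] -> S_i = Random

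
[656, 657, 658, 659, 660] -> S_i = 656 + 1*i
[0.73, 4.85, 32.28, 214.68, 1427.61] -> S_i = 0.73*6.65^i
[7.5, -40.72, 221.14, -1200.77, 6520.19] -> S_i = 7.50*(-5.43)^i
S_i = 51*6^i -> [51, 306, 1836, 11016, 66096]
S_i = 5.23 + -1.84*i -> [5.23, 3.39, 1.55, -0.29, -2.13]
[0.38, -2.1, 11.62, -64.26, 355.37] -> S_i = 0.38*(-5.53)^i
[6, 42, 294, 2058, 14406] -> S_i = 6*7^i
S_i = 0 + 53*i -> [0, 53, 106, 159, 212]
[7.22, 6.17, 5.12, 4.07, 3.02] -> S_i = 7.22 + -1.05*i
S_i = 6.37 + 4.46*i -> [6.37, 10.83, 15.29, 19.75, 24.21]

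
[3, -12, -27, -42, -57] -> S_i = 3 + -15*i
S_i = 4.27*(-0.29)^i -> [4.27, -1.24, 0.36, -0.1, 0.03]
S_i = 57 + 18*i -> [57, 75, 93, 111, 129]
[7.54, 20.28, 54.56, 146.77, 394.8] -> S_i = 7.54*2.69^i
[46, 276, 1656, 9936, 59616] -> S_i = 46*6^i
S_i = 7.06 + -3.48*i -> [7.06, 3.58, 0.1, -3.38, -6.86]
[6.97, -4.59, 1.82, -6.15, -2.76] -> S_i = Random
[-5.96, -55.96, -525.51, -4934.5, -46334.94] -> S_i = -5.96*9.39^i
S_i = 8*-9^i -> [8, -72, 648, -5832, 52488]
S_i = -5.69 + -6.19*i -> [-5.69, -11.88, -18.07, -24.26, -30.45]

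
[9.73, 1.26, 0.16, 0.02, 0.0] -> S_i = 9.73*0.13^i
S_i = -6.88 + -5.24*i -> [-6.88, -12.12, -17.36, -22.6, -27.84]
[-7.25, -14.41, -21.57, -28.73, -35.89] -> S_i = -7.25 + -7.16*i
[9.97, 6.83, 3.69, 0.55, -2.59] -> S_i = 9.97 + -3.14*i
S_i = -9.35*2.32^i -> [-9.35, -21.69, -50.33, -116.76, -270.87]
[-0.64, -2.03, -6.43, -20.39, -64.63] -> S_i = -0.64*3.17^i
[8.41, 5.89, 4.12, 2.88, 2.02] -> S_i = 8.41*0.70^i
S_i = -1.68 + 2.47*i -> [-1.68, 0.79, 3.26, 5.73, 8.2]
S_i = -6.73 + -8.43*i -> [-6.73, -15.16, -23.59, -32.02, -40.45]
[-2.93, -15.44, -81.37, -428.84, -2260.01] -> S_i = -2.93*5.27^i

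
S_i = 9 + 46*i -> [9, 55, 101, 147, 193]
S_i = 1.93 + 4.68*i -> [1.93, 6.61, 11.29, 15.97, 20.65]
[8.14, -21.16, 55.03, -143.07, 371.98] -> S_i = 8.14*(-2.60)^i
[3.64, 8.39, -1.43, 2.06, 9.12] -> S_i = Random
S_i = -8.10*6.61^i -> [-8.1, -53.54, -353.91, -2339.32, -15462.9]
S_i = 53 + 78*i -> [53, 131, 209, 287, 365]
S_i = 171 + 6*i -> [171, 177, 183, 189, 195]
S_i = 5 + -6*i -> [5, -1, -7, -13, -19]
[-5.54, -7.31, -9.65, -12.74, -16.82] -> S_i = -5.54*1.32^i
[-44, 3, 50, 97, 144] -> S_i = -44 + 47*i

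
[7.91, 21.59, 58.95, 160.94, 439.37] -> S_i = 7.91*2.73^i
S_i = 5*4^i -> [5, 20, 80, 320, 1280]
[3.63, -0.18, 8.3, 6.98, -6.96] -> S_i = Random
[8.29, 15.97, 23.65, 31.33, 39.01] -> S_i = 8.29 + 7.68*i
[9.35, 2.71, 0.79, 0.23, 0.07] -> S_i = 9.35*0.29^i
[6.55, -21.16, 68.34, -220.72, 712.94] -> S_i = 6.55*(-3.23)^i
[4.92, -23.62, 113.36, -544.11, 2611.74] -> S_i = 4.92*(-4.80)^i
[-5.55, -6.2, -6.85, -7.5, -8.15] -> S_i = -5.55 + -0.65*i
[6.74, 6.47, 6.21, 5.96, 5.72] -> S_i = 6.74*0.96^i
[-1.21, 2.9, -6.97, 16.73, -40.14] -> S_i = -1.21*(-2.40)^i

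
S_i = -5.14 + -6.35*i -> [-5.14, -11.49, -17.84, -24.19, -30.54]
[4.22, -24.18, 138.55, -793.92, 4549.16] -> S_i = 4.22*(-5.73)^i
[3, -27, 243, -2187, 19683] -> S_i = 3*-9^i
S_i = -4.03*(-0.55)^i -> [-4.03, 2.22, -1.22, 0.67, -0.37]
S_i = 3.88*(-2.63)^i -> [3.88, -10.2, 26.84, -70.58, 185.63]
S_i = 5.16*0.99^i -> [5.16, 5.11, 5.06, 5.01, 4.96]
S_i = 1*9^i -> [1, 9, 81, 729, 6561]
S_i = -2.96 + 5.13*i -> [-2.96, 2.17, 7.3, 12.43, 17.56]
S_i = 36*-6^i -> [36, -216, 1296, -7776, 46656]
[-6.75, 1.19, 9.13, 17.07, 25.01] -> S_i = -6.75 + 7.94*i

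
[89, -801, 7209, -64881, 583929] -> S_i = 89*-9^i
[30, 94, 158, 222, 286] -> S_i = 30 + 64*i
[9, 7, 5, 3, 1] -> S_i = 9 + -2*i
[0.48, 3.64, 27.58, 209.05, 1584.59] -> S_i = 0.48*7.58^i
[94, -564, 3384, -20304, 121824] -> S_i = 94*-6^i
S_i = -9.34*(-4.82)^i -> [-9.34, 45.02, -216.99, 1045.89, -5041.21]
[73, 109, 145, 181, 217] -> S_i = 73 + 36*i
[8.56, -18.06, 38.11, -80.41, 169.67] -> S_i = 8.56*(-2.11)^i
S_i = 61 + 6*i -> [61, 67, 73, 79, 85]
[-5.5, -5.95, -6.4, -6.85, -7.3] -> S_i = -5.50 + -0.45*i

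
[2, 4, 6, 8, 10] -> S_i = 2 + 2*i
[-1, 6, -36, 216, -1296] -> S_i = -1*-6^i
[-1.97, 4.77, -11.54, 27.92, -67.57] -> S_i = -1.97*(-2.42)^i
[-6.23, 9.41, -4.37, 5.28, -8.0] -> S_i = Random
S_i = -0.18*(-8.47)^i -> [-0.18, 1.52, -12.91, 109.38, -926.42]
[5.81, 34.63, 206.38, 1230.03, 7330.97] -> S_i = 5.81*5.96^i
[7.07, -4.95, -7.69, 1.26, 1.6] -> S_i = Random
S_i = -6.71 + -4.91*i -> [-6.71, -11.62, -16.53, -21.44, -26.35]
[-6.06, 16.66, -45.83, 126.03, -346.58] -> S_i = -6.06*(-2.75)^i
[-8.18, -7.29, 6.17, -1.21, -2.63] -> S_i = Random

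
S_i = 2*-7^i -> [2, -14, 98, -686, 4802]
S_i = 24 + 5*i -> [24, 29, 34, 39, 44]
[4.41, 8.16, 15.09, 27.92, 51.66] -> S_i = 4.41*1.85^i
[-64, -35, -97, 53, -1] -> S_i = Random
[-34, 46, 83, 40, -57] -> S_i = Random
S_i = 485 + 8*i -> [485, 493, 501, 509, 517]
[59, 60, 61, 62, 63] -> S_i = 59 + 1*i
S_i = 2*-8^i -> [2, -16, 128, -1024, 8192]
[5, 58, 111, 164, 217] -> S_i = 5 + 53*i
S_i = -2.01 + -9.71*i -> [-2.01, -11.72, -21.43, -31.14, -40.85]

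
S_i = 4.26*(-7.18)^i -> [4.26, -30.59, 219.61, -1576.82, 11321.59]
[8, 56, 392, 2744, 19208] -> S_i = 8*7^i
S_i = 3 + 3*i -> [3, 6, 9, 12, 15]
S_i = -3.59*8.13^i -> [-3.59, -29.19, -237.29, -1929.15, -15683.99]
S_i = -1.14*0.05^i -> [-1.14, -0.06, -0.0, -0.0, -0.0]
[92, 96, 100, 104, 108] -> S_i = 92 + 4*i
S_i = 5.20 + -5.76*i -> [5.2, -0.56, -6.32, -12.08, -17.84]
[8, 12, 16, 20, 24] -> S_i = 8 + 4*i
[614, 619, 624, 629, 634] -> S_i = 614 + 5*i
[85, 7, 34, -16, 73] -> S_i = Random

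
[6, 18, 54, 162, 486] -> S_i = 6*3^i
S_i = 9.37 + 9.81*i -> [9.37, 19.18, 28.99, 38.8, 48.61]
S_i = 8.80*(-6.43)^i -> [8.8, -56.58, 363.84, -2339.46, 15042.73]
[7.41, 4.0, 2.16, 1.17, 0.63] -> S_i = 7.41*0.54^i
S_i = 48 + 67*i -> [48, 115, 182, 249, 316]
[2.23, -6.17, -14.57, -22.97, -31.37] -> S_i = 2.23 + -8.40*i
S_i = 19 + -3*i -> [19, 16, 13, 10, 7]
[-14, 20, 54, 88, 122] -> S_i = -14 + 34*i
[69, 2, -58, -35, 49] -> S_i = Random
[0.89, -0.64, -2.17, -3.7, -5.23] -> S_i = 0.89 + -1.53*i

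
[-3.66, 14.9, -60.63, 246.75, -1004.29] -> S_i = -3.66*(-4.07)^i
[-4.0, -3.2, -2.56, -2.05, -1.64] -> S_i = -4.00*0.80^i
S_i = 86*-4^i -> [86, -344, 1376, -5504, 22016]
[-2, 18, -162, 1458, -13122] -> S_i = -2*-9^i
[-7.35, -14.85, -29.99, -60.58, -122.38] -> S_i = -7.35*2.02^i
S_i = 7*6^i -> [7, 42, 252, 1512, 9072]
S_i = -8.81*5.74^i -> [-8.81, -50.57, -290.27, -1666.14, -9563.65]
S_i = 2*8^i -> [2, 16, 128, 1024, 8192]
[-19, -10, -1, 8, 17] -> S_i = -19 + 9*i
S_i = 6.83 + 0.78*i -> [6.83, 7.61, 8.39, 9.17, 9.95]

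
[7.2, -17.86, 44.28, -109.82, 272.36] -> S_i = 7.20*(-2.48)^i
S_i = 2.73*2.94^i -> [2.73, 8.03, 23.6, 69.38, 203.96]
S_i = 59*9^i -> [59, 531, 4779, 43011, 387099]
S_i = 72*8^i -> [72, 576, 4608, 36864, 294912]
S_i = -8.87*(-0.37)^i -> [-8.87, 3.28, -1.21, 0.45, -0.17]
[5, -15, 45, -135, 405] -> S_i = 5*-3^i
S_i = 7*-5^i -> [7, -35, 175, -875, 4375]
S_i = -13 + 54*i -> [-13, 41, 95, 149, 203]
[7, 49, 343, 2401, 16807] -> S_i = 7*7^i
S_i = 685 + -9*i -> [685, 676, 667, 658, 649]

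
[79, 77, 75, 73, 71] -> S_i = 79 + -2*i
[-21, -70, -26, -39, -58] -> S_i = Random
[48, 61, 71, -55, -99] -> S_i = Random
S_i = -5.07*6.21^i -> [-5.07, -31.48, -195.52, -1214.18, -7540.05]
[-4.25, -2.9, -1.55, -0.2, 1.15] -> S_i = -4.25 + 1.35*i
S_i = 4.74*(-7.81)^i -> [4.74, -37.02, 289.12, -2258.04, 17635.28]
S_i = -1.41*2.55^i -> [-1.41, -3.6, -9.17, -23.38, -59.62]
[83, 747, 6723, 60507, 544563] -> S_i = 83*9^i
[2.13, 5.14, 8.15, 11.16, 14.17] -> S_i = 2.13 + 3.01*i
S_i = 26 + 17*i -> [26, 43, 60, 77, 94]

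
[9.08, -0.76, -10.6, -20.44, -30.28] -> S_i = 9.08 + -9.84*i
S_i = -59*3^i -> [-59, -177, -531, -1593, -4779]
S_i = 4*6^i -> [4, 24, 144, 864, 5184]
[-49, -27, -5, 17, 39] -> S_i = -49 + 22*i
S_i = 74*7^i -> [74, 518, 3626, 25382, 177674]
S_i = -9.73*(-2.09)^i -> [-9.73, 20.34, -42.5, 88.83, -185.65]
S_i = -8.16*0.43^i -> [-8.16, -3.51, -1.51, -0.65, -0.28]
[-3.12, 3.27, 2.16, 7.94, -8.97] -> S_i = Random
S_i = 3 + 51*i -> [3, 54, 105, 156, 207]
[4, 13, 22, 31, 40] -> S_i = 4 + 9*i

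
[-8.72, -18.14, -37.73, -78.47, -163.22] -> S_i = -8.72*2.08^i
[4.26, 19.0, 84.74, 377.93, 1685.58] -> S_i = 4.26*4.46^i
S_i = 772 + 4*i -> [772, 776, 780, 784, 788]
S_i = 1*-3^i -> [1, -3, 9, -27, 81]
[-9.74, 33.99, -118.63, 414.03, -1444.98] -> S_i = -9.74*(-3.49)^i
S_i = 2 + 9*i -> [2, 11, 20, 29, 38]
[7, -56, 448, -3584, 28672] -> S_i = 7*-8^i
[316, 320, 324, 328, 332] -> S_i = 316 + 4*i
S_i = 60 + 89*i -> [60, 149, 238, 327, 416]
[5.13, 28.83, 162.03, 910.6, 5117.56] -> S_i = 5.13*5.62^i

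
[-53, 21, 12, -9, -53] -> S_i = Random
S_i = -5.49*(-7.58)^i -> [-5.49, 41.61, -315.44, 2391.0, -18123.8]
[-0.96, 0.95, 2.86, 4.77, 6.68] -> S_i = -0.96 + 1.91*i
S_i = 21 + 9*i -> [21, 30, 39, 48, 57]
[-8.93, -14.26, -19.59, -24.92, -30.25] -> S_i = -8.93 + -5.33*i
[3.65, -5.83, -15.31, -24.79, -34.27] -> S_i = 3.65 + -9.48*i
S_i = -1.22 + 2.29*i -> [-1.22, 1.07, 3.36, 5.65, 7.94]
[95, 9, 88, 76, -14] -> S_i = Random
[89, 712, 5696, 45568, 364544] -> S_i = 89*8^i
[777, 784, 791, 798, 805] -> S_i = 777 + 7*i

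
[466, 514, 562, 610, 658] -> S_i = 466 + 48*i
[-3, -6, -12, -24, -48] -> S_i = -3*2^i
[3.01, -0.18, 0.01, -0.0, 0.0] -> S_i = 3.01*(-0.06)^i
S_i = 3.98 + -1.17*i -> [3.98, 2.81, 1.64, 0.47, -0.7]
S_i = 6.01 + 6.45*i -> [6.01, 12.46, 18.91, 25.36, 31.81]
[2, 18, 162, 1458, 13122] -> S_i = 2*9^i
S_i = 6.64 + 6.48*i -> [6.64, 13.12, 19.6, 26.08, 32.56]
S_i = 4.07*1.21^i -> [4.07, 4.92, 5.96, 7.21, 8.72]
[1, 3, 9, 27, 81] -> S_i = 1*3^i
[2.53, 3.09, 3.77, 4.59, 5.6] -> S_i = 2.53*1.22^i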